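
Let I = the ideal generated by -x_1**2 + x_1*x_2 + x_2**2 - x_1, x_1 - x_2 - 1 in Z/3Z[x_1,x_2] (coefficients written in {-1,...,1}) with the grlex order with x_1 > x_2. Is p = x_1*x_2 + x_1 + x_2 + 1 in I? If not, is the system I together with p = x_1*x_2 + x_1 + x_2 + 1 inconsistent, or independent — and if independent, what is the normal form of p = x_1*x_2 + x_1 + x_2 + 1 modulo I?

First compute the reduced Gröbner basis of I by Buchberger's algorithm.
f_1 = -x_1**2 + x_1*x_2 + x_2**2 - x_1, LT = x_1**2.
f_2 = x_1 - x_2 - 1, LT = x_1.

S(f_1,f_2): lcm = x_1**2. S = -x_2**2 - x_1.
  leading term x_2**2: no divisor's leading term divides it; move -x_2**2 to the remainder.
  leading term x_1: subtract (-1)·f_2 from -x_1 → -x_2 - 1
  leading term x_2: no divisor's leading term divides it; move -x_2 to the remainder.
  leading term 1: no divisor's leading term divides it; move -1 to the remainder.
  remainder -x_2**2 - x_2 - 1 ≠ 0; add h_3 = -x_2**2 - x_2 - 1 to the basis.

S(f_1,h_3): leading monomials are coprime, so the S-polynomial reduces to 0 (Buchberger's first criterion).
S(f_2,h_3): leading monomials are coprime, so the S-polynomial reduces to 0 (Buchberger's first criterion).
Every S-polynomial of the final basis reduces to 0, so we have a Gröbner basis.
Inter-reduce: drop elements whose leading term is divisible by another's, tail-reduce, and make monic.
Reduced Gröbner basis: {x_2**2 + x_2 + 1, x_1 - x_2 - 1}.
Label its elements g_1 = x_2**2 + x_2 + 1, g_2 = x_1 - x_2 - 1.

Reduce p = x_1*x_2 + x_1 + x_2 + 1 modulo G:
  leading term x_1*x_2: subtract (x_2)·g_2 from x_1*x_2 + x_1 + x_2 + 1 → x_2**2 + x_1 - x_2 + 1
  leading term x_2**2: subtract (1)·g_1 from x_2**2 + x_1 - x_2 + 1 → x_1 + x_2
  leading term x_1: subtract (1)·g_2 from x_1 + x_2 → -x_2 + 1
  leading term x_2: no divisor's leading term divides it; move -x_2 to the remainder.
  leading term 1: no divisor's leading term divides it; move 1 to the remainder.
  normal form = -x_2 + 1.
The normal form is nonzero, so p ∉ I. Since p minus its normal form lies in I, I + (p) = I + (r) where r = -x_2 + 1; decide whether this ideal is the whole ring.
Run Buchberger on G together with r (pairs among the g_i already reduce to 0 since G is a Gröbner basis):
g_1 = x_2**2 + x_2 + 1, LT = x_2**2.
g_2 = x_1 - x_2 - 1, LT = x_1.
r = -x_2 + 1, LT = x_2.

S(g_1,g_2): leading monomials are coprime, so the S-polynomial reduces to 0 (Buchberger's first criterion).
S(g_1,r): lcm = x_2**2. S = -x_2 + 1.
  leading term x_2: subtract (1)·r from -x_2 + 1 → 0
  remainder 0.

S(g_2,r): leading monomials are coprime, so the S-polynomial reduces to 0 (Buchberger's first criterion).
Every S-polynomial of the final basis reduces to 0, so we have a Gröbner basis.
Inter-reduce: drop elements whose leading term is divisible by another's, tail-reduce, and make monic.
Reduced Gröbner basis: {x_1 + 1, x_2 - 1}.
The reduced Gröbner basis of I + (p) is {x_1 + 1, x_2 - 1} ≠ {1}, a proper ideal, so the enlarged system stays consistent: p is independent of I, with normal form -x_2 + 1.

x_1*x_2 + x_1 + x_2 + 1 is independent of I; its normal form modulo I is -x_2 + 1.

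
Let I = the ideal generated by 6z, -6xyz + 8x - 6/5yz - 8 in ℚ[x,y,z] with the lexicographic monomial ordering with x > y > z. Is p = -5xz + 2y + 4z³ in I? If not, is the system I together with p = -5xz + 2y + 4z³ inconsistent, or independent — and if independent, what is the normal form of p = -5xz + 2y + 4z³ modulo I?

-5xz + 2y + 4z³ is independent of I; its normal form modulo I is 2y.

First compute the reduced Gröbner basis of I by Buchberger's algorithm.
f_1 = 6z, LT = z.
f_2 = -6xyz + 8x - 6/5yz - 8, LT = xyz.

S(f_1,f_2): lcm = xyz. S = 4/3x - ⅕yz - 4/3.
  leading term x: no divisor's leading term divides it; move 4/3x to the remainder.
  leading term yz: subtract (-1/30y)·f_1 from -⅕yz - 4/3 → -4/3
  leading term 1: no divisor's leading term divides it; move -4/3 to the remainder.
  remainder 4/3x - 4/3 ≠ 0; add h_3 = 4/3x - 4/3 to the basis.

The other S-polynomials (S(f_1,h_3), S(f_2,h_3)) all reduce to 0 modulo the current basis, so we have a Gröbner basis.
Inter-reduce: drop elements whose leading term is divisible by another's, tail-reduce, and make monic.
Reduced Gröbner basis: {x - 1, z}.
Label its elements g_1 = x - 1, g_2 = z.

Reduce p = -5xz + 2y + 4z³ modulo G:
  leading term xz: subtract (-5z)·g_1 from -5xz + 2y + 4z³ → 2y + 4z³ - 5z
  leading term y: no divisor's leading term divides it; move 2y to the remainder.
  leading term z³: subtract (4z²)·g_2 from 4z³ - 5z → -5z
  leading term z: subtract (-5)·g_2 from -5z → 0
  normal form = 2y.
The normal form is nonzero, so p ∉ I. Since p minus its normal form lies in I, I + (p) = I + (r) where r = 2y; decide whether this ideal is the whole ring.
Run Buchberger on G together with r (pairs among the g_i already reduce to 0 since G is a Gröbner basis):
g_1 = x - 1, LT = x.
g_2 = z, LT = z.
r = 2y, LT = y.

The S-polynomials (S(g_1,g_2), S(g_1,r), S(g_2,r)) all reduce to 0 modulo the current basis, so we have a Gröbner basis.
Inter-reduce: drop elements whose leading term is divisible by another's, tail-reduce, and make monic.
Reduced Gröbner basis: {x - 1, y, z}.
The reduced Gröbner basis of I + (p) is {x - 1, y, z} ≠ {1}, a proper ideal, so the enlarged system stays consistent: p is independent of I, with normal form 2y.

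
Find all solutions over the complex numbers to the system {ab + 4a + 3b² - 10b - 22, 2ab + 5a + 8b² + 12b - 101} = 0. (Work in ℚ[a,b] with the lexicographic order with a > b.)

{(5, 2), (99/4 + 7*sqrt(1633)/4, -53/4 - sqrt(1633)/4), (99/4 - 7*sqrt(1633)/4, -53/4 + sqrt(1633)/4)}

Compute a lex Gröbner basis by Buchberger's algorithm.
f_1 = ab + 4a + 3b² - 10b - 22, LT = ab.
f_2 = 2ab + 5a + 8b² + 12b - 101, LT = ab.

S(f_1,f_2): lcm = ab. S = 3/2a - b² - 16b + 57/2.
  leading term a: no divisor's leading term divides it; move 3/2a to the remainder.
  leading term b²: no divisor's leading term divides it; move -b² to the remainder.
  leading term b: no divisor's leading term divides it; move -16b to the remainder.
  leading term 1: no divisor's leading term divides it; move 57/2 to the remainder.
  remainder 3/2a - b² - 16b + 57/2 ≠ 0; add h_3 = 3/2a - b² - 16b + 57/2 to the basis.

S(f_1,h_3): lcm = ab. S = 4a + ⅔b³ + 41/3b² - 29b - 22.
  leading term a: subtract (8/3)·h_3 from 4a + ⅔b³ + 41/3b² - 29b - 22 → ⅔b³ + 49/3b² + 41/3b - 98
  leading term b³: no divisor's leading term divides it; move ⅔b³ to the remainder.
  leading term b²: no divisor's leading term divides it; move 49/3b² to the remainder.
  leading term b: no divisor's leading term divides it; move 41/3b to the remainder.
  leading term 1: no divisor's leading term divides it; move -98 to the remainder.
  remainder ⅔b³ + 49/3b² + 41/3b - 98 ≠ 0; add h_4 = ⅔b³ + 49/3b² + 41/3b - 98 to the basis.

S(f_2,h_3): lcm = ab. S = 5/2a + ⅔b³ + 44/3b² - 13b - 101/2.
  leading term a: subtract (5/3)·h_3 from 5/2a + ⅔b³ + 44/3b² - 13b - 101/2 → ⅔b³ + 49/3b² + 41/3b - 98
  leading term b³: subtract (1)·h_4 from ⅔b³ + 49/3b² + 41/3b - 98 → 0
  remainder 0.

S(f_1,h_4): lcm = ab³. S = -41/2ab² - 41/2ab + 147a + 3b⁴ - 10b³ - 22b².
  leading term ab²: subtract (-41/2b)·f_1 from -41/2ab² - 41/2ab + 147a + 3b⁴ - 10b³ - 22b² → 123/2ab + 147a + 3b⁴ + 103/2b³ - 227b² - 451b
  leading term ab: subtract (123/2)·f_1 from 123/2ab + 147a + 3b⁴ + 103/2b³ - 227b² - 451b → -99a + 3b⁴ + 103/2b³ - 823/2b² + 164b + 1353
  leading term a: subtract (-66)·h_3 from -99a + 3b⁴ + 103/2b³ - 823/2b² + 164b + 1353 → 3b⁴ + 103/2b³ - 955/2b² - 892b + 3234
  leading term b⁴: subtract (9/2b)·h_4 from 3b⁴ + 103/2b³ - 955/2b² - 892b + 3234 → -22b³ - 539b² - 451b + 3234
  leading term b³: subtract (-33)·h_4 from -22b³ - 539b² - 451b + 3234 → 0
  remainder 0.

S(f_2,h_4): lcm = ab³. S = -22ab² - 41/2ab + 147a + 4b⁴ + 6b³ - 101/2b².
  leading term ab²: subtract (-22b)·f_1 from -22ab² - 41/2ab + 147a + 4b⁴ + 6b³ - 101/2b² → 135/2ab + 147a + 4b⁴ + 72b³ - 541/2b² - 484b
  leading term ab: subtract (135/2)·f_1 from 135/2ab + 147a + 4b⁴ + 72b³ - 541/2b² - 484b → -123a + 4b⁴ + 72b³ - 473b² + 191b + 1485
  leading term a: subtract (-82)·h_3 from -123a + 4b⁴ + 72b³ - 473b² + 191b + 1485 → 4b⁴ + 72b³ - 555b² - 1121b + 3822
  leading term b⁴: subtract (6b)·h_4 from 4b⁴ + 72b³ - 555b² - 1121b + 3822 → -26b³ - 637b² - 533b + 3822
  leading term b³: subtract (-39)·h_4 from -26b³ - 637b² - 533b + 3822 → 0
  remainder 0.

S(h_3,h_4): leading monomials are coprime, so the S-polynomial reduces to 0 (Buchberger's first criterion).
Every S-polynomial of the final basis reduces to 0, so we have a Gröbner basis.
Inter-reduce: drop elements whose leading term is divisible by another's, tail-reduce, and make monic.
Reduced Gröbner basis: {a - ⅔b² - 32/3b + 19, b³ + 49/2b² + 41/2b - 147}.

A lex Gröbner basis eliminates variables successively. Here b³ + 49/2b² + 41/2b - 147 depends only on b, with roots {2, -53/4 - sqrt(1633)/4, -53/4 + sqrt(1633)/4}; lifting each root through the earlier basis elements recovers the full solutions.
  b = 2: the earlier basis element becomes a - 5 = 0, giving a = 5 — point (5, 2).
  b = -53/4 - sqrt(1633)/4: the earlier basis element becomes a - 7*sqrt(1633)/4 - 99/4 = 0, giving a = 99/4 + 7*sqrt(1633)/4 — point (99/4 + 7*sqrt(1633)/4, -53/4 - sqrt(1633)/4).
  b = -53/4 + sqrt(1633)/4: the earlier basis element becomes a - 99/4 + 7*sqrt(1633)/4 = 0, giving a = 99/4 - 7*sqrt(1633)/4 — point (99/4 - 7*sqrt(1633)/4, -53/4 + sqrt(1633)/4).
Substituting each solution back into the original system confirms all equations vanish.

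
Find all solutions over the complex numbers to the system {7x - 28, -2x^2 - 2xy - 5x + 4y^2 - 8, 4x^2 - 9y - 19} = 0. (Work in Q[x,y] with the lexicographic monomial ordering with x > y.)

Compute a lex Gröbner basis by Buchberger's algorithm.
f_1 = 7x - 28, LT = x.
f_2 = -2x^2 - 2xy - 5x + 4y^2 - 8, LT = x^2.
f_3 = 4x^2 - 9y - 19, LT = x^2.

S(f_1,f_2): lcm = x^2. S = -xy - 13/2x + 2y^2 - 4.
  leading term xy: subtract (-1/7y)·f_1 from -xy - 13/2x + 2y^2 - 4 → -13/2x + 2y^2 - 4y - 4
  leading term x: subtract (-13/14)·f_1 from -13/2x + 2y^2 - 4y - 4 → 2y^2 - 4y - 30
  leading term y^2: no divisor's leading term divides it; move 2y^2 to the remainder.
  leading term y: no divisor's leading term divides it; move -4y to the remainder.
  leading term 1: no divisor's leading term divides it; move -30 to the remainder.
  remainder 2y^2 - 4y - 30 ≠ 0; add h_4 = 2y^2 - 4y - 30 to the basis.

S(f_1,f_3): lcm = x^2. S = -4x + 9/4y + 19/4.
  leading term x: subtract (-4/7)·f_1 from -4x + 9/4y + 19/4 → 9/4y - 45/4
  leading term y: no divisor's leading term divides it; move 9/4y to the remainder.
  leading term 1: no divisor's leading term divides it; move -45/4 to the remainder.
  remainder 9/4y - 45/4 ≠ 0; add h_5 = 9/4y - 45/4 to the basis.

The other S-polynomials (S(f_2,f_3), S(f_1,h_4), S(f_2,h_4), S(f_3,h_4), S(f_1,h_5), S(f_2,h_5), S(f_3,h_5), S(h_4,h_5)) all reduce to 0 modulo the current basis, so we have a Gröbner basis.
Inter-reduce: drop elements whose leading term is divisible by another's, tail-reduce, and make monic.
Reduced Gröbner basis: {x - 4, y - 5}.

A lex Gröbner basis eliminates variables successively. Here y - 5 depends only on y, with roots {5}; lifting each root through the earlier basis elements recovers the full solutions.
  y = 5: the earlier basis element becomes x - 4 = 0, giving x = 4 — point (4, 5).
Substituting each solution back into the original system confirms all equations vanish.

{(4, 5)}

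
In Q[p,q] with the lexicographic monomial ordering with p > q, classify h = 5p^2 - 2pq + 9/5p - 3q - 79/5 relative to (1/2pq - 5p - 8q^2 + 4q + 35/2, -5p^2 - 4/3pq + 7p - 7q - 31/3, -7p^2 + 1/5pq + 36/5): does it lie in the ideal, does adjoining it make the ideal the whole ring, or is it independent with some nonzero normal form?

Adjoining 5p^2 - 2pq + 9/5p - 3q - 79/5 makes the ideal the whole ring: the system is inconsistent.

First compute the reduced Gröbner basis of I by Buchberger's algorithm.
f_1 = 1/2pq - 5p - 8q^2 + 4q + 35/2, LT = pq.
f_2 = -5p^2 - 4/3pq + 7p - 7q - 31/3, LT = p^2.
f_3 = -7p^2 + 1/5pq + 36/5, LT = p^2.

S(f_1,f_2): lcm = p^2q. S = -10p^2 - 244/15pq^2 + 47/5pq + 35p - 7/5q^2 - 31/15q.
  leading term p^2: subtract (2)·f_2 from -10p^2 - 244/15pq^2 + 47/5pq + 35p - 7/5q^2 - 31/15q → -244/15pq^2 + 181/15pq + 21p - 7/5q^2 + 179/15q + 62/3
  leading term pq^2: subtract (-488/15q)·f_1 from -244/15pq^2 + 181/15pq + 21p - 7/5q^2 + 179/15q + 62/3 → -753/5pq + 21p - 3904/15q^3 + 1931/15q^2 + 8719/15q + 62/3
  leading term pq: subtract (-1506/5)·f_1 from -753/5pq + 21p - 3904/15q^3 + 1931/15q^2 + 8719/15q + 62/3 → -1485p - 3904/15q^3 - 34213/15q^2 + 26791/15q + 15875/3
  leading term p: no divisor's leading term divides it; move -1485p to the remainder.
  leading term q^3: no divisor's leading term divides it; move -3904/15q^3 to the remainder.
  leading term q^2: no divisor's leading term divides it; move -34213/15q^2 to the remainder.
  leading term q: no divisor's leading term divides it; move 26791/15q to the remainder.
  leading term 1: no divisor's leading term divides it; move 15875/3 to the remainder.
  remainder -1485p - 3904/15q^3 - 34213/15q^2 + 26791/15q + 15875/3 ≠ 0; add k_4 = -1485p - 3904/15q^3 - 34213/15q^2 + 26791/15q + 15875/3 to the basis.

S(f_1,f_3): lcm = p^2q. S = -10p^2 - 559/35pq^2 + 8pq + 35p + 36/35q.
  leading term p^2: subtract (2)·f_2 from -10p^2 - 559/35pq^2 + 8pq + 35p + 36/35q → -559/35pq^2 + 32/3pq + 21p + 526/35q + 62/3
  leading term pq^2: subtract (-1118/35q)·f_1 from -559/35pq^2 + 32/3pq + 21p + 526/35q + 62/3 → -3130/21pq + 21p - 8944/35q^3 + 4472/35q^2 + 20091/35q + 62/3
  leading term pq: subtract (-6260/21)·f_1 from -3130/21pq + 21p - 8944/35q^3 + 4472/35q^2 + 20091/35q + 62/3 → -30859/21p - 8944/35q^3 - 236984/105q^2 + 185473/105q + 15712/3
  leading term p: subtract (30859/31185)·k_4 from -30859/21p - 8944/35q^3 - 236984/105q^2 + 185473/105q + 15712/3 → 936976/467775q^3 + 15247/467775q^2 - 461254/467775q + 18419/18711
  leading term q^3: no divisor's leading term divides it; move 936976/467775q^3 to the remainder.
  leading term q^2: no divisor's leading term divides it; move 15247/467775q^2 to the remainder.
  leading term q: no divisor's leading term divides it; move -461254/467775q to the remainder.
  leading term 1: no divisor's leading term divides it; move 18419/18711 to the remainder.
  remainder 936976/467775q^3 + 15247/467775q^2 - 461254/467775q + 18419/18711 ≠ 0; add k_5 = 936976/467775q^3 + 15247/467775q^2 - 461254/467775q + 18419/18711 to the basis.

S(f_2,f_3): lcm = p^2. S = 31/105pq - 7/5p + 7/5q + 65/21.
  leading term pq: subtract (62/105)·f_1 from 31/105pq - 7/5p + 7/5q + 65/21 → 163/105p + 496/105q^2 - 101/105q - 152/21
  leading term p: subtract (-163/155925)·k_4 from 163/105p + 496/105q^2 - 101/105q - 152/21 → -636352/2338875q^3 + 5471681/2338875q^2 + 2117158/2338875q - 4561/2673
  leading term q^3: subtract (-39772/292805)·k_5 from -636352/2338875q^3 + 5471681/2338875q^2 + 2117158/2338875q - 4561/2673 → 686299/292805q^2 + 1580814/2049635q - 3223279/2049635
  leading term q^2: no divisor's leading term divides it; move 686299/292805q^2 to the remainder.
  leading term q: no divisor's leading term divides it; move 1580814/2049635q to the remainder.
  leading term 1: no divisor's leading term divides it; move -3223279/2049635 to the remainder.
  remainder 686299/292805q^2 + 1580814/2049635q - 3223279/2049635 ≠ 0; add k_6 = 686299/292805q^2 + 1580814/2049635q - 3223279/2049635 to the basis.

S(f_1,k_4): lcm = pq. S = -10p - 3904/22275q^4 - 34213/22275q^3 - 329609/22275q^2 + 10303/891q + 35.
  leading term p: subtract (2/297)·k_4 from -10p - 3904/22275q^4 - 34213/22275q^3 - 329609/22275q^2 + 10303/891q + 35 → -3904/22275q^4 + 1609/7425q^3 + 12521/22275q^2 - 689/1485q - 565/891
  leading term q^4: subtract (-5124/58561q)·k_5 from -3904/22275q^4 + 1609/7425q^3 + 12521/22275q^2 - 689/1485q - 565/891 → 57278843/260889255q^3 + 124139261/260889255q^2 - 98574407/260889255q - 565/891
  leading term q^3: subtract (6014278515/54870251536)·k_5 from 57278843/260889255q^3 + 124139261/260889255q^2 - 98574407/260889255q - 565/891 → 25912946733/54870251536q^2 - 7400870721/27435125768q - 40714688175/54870251536
  leading term q^2: subtract (129564733665/643045691824)·k_6 from 25912946733/54870251536q^2 - 7400870721/27435125768q - 40714688175/54870251536 → -119610845343/281332490173q - 119610845343/281332490173
  leading term q: no divisor's leading term divides it; move -119610845343/281332490173q to the remainder.
  leading term 1: no divisor's leading term divides it; move -119610845343/281332490173 to the remainder.
  remainder -119610845343/281332490173q - 119610845343/281332490173 ≠ 0; add k_7 = -119610845343/281332490173q - 119610845343/281332490173 to the basis.

The other S-polynomials (S(f_2,k_4), S(f_3,k_4), S(f_1,k_5), S(f_2,k_5), S(f_3,k_5), S(k_4,k_5), S(f_1,k_6), S(f_2,k_6), S(f_3,k_6), S(k_4,k_6), S(k_5,k_6), S(f_1,k_7), S(f_2,k_7), S(f_3,k_7), S(k_4,k_7), S(k_5,k_7), S(k_6,k_7)) all reduce to 0 modulo the current basis, so we have a Gröbner basis.
Inter-reduce: drop elements whose leading term is divisible by another's, tail-reduce, and make monic.
Reduced Gröbner basis: {p - 1, q + 1}.
Label its elements g_1 = p - 1, g_2 = q + 1.

Reduce h = 5p^2 - 2pq + 9/5p - 3q - 79/5 modulo G:
  leading term p^2: subtract (5p)·g_1 from 5p^2 - 2pq + 9/5p - 3q - 79/5 → -2pq + 34/5p - 3q - 79/5
  leading term pq: subtract (-2q)·g_1 from -2pq + 34/5p - 3q - 79/5 → 34/5p - 5q - 79/5
  leading term p: subtract (34/5)·g_1 from 34/5p - 5q - 79/5 → -5q - 9
  leading term q: subtract (-5)·g_2 from -5q - 9 → -4
  leading term 1: no divisor's leading term divides it; move -4 to the remainder.
  normal form = -4.
The normal form is nonzero, so h ∉ I. Since h minus its normal form lies in I, I + (h) = I + (r) where r = -4; decide whether this ideal is the whole ring.
Here r = -4 is a nonzero constant, hence a unit: 1 ∈ I + (h), the Gröbner basis of I + (h) is {1}, and the enlarged system has no common solution — adjoining h is inconsistent.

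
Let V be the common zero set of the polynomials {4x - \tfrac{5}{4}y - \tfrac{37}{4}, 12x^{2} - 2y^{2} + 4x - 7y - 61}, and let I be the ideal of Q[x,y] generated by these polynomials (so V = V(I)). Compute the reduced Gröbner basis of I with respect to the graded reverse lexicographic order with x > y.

G = {y^{2} - 14y - 15, x - \tfrac{5}{16}y - \tfrac{37}{16}}

f_1 = 4x - \tfrac{5}{4}y - \tfrac{37}{4}, LT = x.
f_2 = 12x^{2} - 2y^{2} + 4x - 7y - 61, LT = x^{2}.

S(f_1,f_2): lcm = x^{2}. S = -\tfrac{5}{16}xy + \tfrac{1}{6}y^{2} - \tfrac{127}{48}x + \tfrac{7}{12}y + \tfrac{61}{12}.
  leading term xy: subtract (-\tfrac{5}{64}y)·f_1 from -\tfrac{5}{16}xy + \tfrac{1}{6}y^{2} - \tfrac{127}{48}x + \tfrac{7}{12}y + \tfrac{61}{12} → \tfrac{53}{768}y^{2} - \tfrac{127}{48}x - \tfrac{107}{768}y + \tfrac{61}{12}
  leading term y^{2}: no divisor's leading term divides it; move \tfrac{53}{768}y^{2} to the remainder.
  leading term x: subtract (-\tfrac{127}{192})·f_1 from -\tfrac{127}{48}x - \tfrac{107}{768}y + \tfrac{61}{12} → -\tfrac{371}{384}y - \tfrac{265}{256}
  leading term y: no divisor's leading term divides it; move -\tfrac{371}{384}y to the remainder.
  leading term 1: no divisor's leading term divides it; move -\tfrac{265}{256} to the remainder.
  remainder \tfrac{53}{768}y^{2} - \tfrac{371}{384}y - \tfrac{265}{256} ≠ 0; add g_3 = \tfrac{53}{768}y^{2} - \tfrac{371}{384}y - \tfrac{265}{256} to the basis.

The other S-polynomials (S(f_1,g_3), S(f_2,g_3)) all reduce to 0 modulo the current basis, so we have a Gröbner basis.
Inter-reduce: drop elements whose leading term is divisible by another's, tail-reduce, and make monic.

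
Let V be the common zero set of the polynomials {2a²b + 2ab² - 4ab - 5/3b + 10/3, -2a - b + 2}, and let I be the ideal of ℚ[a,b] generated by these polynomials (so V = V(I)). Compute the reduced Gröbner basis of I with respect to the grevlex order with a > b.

G = {b³ - 4b² + 22/3b - 20/3, a + ½b - 1}

f_1 = 2a²b + 2ab² - 4ab - 5/3b + 10/3, LT = a²b.
f_2 = -2a - b + 2, LT = a.

S(f_1,f_2): lcm = a²b. S = ½ab² - ab - ⅚b + 5/3.
  leading term ab²: subtract (-¼b²)·f_2 from ½ab² - ab - ⅚b + 5/3 → -¼b³ - ab + ½b² - ⅚b + 5/3
  leading term b³: no divisor's leading term divides it; move -¼b³ to the remainder.
  leading term ab: subtract (½b)·f_2 from -ab + ½b² - ⅚b + 5/3 → b² - 11/6b + 5/3
  leading term b²: no divisor's leading term divides it; move b² to the remainder.
  leading term b: no divisor's leading term divides it; move -11/6b to the remainder.
  leading term 1: no divisor's leading term divides it; move 5/3 to the remainder.
  remainder -¼b³ + b² - 11/6b + 5/3 ≠ 0; add g_3 = -¼b³ + b² - 11/6b + 5/3 to the basis.

The other S-polynomials (S(f_1,g_3), S(f_2,g_3)) all reduce to 0 modulo the current basis, so we have a Gröbner basis.
Inter-reduce: drop elements whose leading term is divisible by another's, tail-reduce, and make monic.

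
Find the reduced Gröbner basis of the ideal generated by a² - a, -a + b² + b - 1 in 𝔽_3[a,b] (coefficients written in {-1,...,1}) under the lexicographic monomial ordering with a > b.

G = {a - b² - b + 1, b⁴ - b³ + b² - 1}

Buchberger's algorithm terminates because the ascending chain of leading-term ideals stabilizes.

f_1 = a² - a, LT = a².
f_2 = -a + b² + b - 1, LT = a.

S(f_1,f_2): lcm = a². S = ab² + ab + a.
  leading term ab²: subtract (-b²)·f_2 from ab² + ab + a → ab + a + b⁴ + b³ - b²
  leading term ab: subtract (-b)·f_2 from ab + a + b⁴ + b³ - b² → a + b⁴ - b³ - b
  leading term a: subtract (-1)·f_2 from a + b⁴ - b³ - b → b⁴ - b³ + b² - 1
  leading term b⁴: no divisor's leading term divides it; move b⁴ to the remainder.
  leading term b³: no divisor's leading term divides it; move -b³ to the remainder.
  leading term b²: no divisor's leading term divides it; move b² to the remainder.
  leading term 1: no divisor's leading term divides it; move -1 to the remainder.
  remainder b⁴ - b³ + b² - 1 ≠ 0; add g_3 = b⁴ - b³ + b² - 1 to the basis.

The other S-polynomials (S(f_1,g_3), S(f_2,g_3)) all reduce to 0 modulo the current basis, so we have a Gröbner basis.
Inter-reduce: drop elements whose leading term is divisible by another's, tail-reduce, and make monic.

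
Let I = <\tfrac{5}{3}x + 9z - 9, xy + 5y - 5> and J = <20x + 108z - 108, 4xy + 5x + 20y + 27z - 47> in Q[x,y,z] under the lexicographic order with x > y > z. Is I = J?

Yes, the ideals are equal.

Since reduced Gröbner bases are canonical representatives of ideals under a given ordering, it suffices to compute and compare them.
Buchberger on the first generating set:
f_1 = \tfrac{5}{3}x + 9z - 9, LT = x.
f_2 = xy + 5y - 5, LT = xy.

S(f_1,f_2): lcm = xy. S = \tfrac{27}{5}yz - \tfrac{52}{5}y + 5.
  leading term yz: no divisor's leading term divides it; move \tfrac{27}{5}yz to the remainder.
  leading term y: no divisor's leading term divides it; move -\tfrac{52}{5}y to the remainder.
  leading term 1: no divisor's leading term divides it; move 5 to the remainder.
  remainder \tfrac{27}{5}yz - \tfrac{52}{5}y + 5 ≠ 0; add g_3 = \tfrac{27}{5}yz - \tfrac{52}{5}y + 5 to the basis.

S(f_1,g_3): leading monomials are coprime, so the S-polynomial reduces to 0 (Buchberger's first criterion).
S(f_2,g_3): lcm = xyz. S = \tfrac{52}{27}xy - \tfrac{25}{27}x + 5yz - 5z.
  leading term xy: subtract (\tfrac{52}{45}y)·f_1 from \tfrac{52}{27}xy - \tfrac{25}{27}x + 5yz - 5z → -\tfrac{25}{27}x - \tfrac{27}{5}yz + \tfrac{52}{5}y - 5z
  leading term x: subtract (-\tfrac{5}{9})·f_1 from -\tfrac{25}{27}x - \tfrac{27}{5}yz + \tfrac{52}{5}y - 5z → -\tfrac{27}{5}yz + \tfrac{52}{5}y - 5
  leading term yz: subtract (-1)·g_3 from -\tfrac{27}{5}yz + \tfrac{52}{5}y - 5 → 0
  remainder 0.

Every S-polynomial of the final basis reduces to 0, so we have a Gröbner basis.
Inter-reduce: drop elements whose leading term is divisible by another's, tail-reduce, and make monic.
Reduced Gröbner basis: {x + \tfrac{27}{5}z - \tfrac{27}{5}, yz - \tfrac{52}{27}y + \tfrac{25}{27}}.

Buchberger on the second generating set:
h_1 = 20x + 108z - 108, LT = x.
h_2 = 4xy + 5x + 20y + 27z - 47, LT = xy.

S(h_1,h_2): lcm = xy. S = -\tfrac{5}{4}x + \tfrac{27}{5}yz - \tfrac{52}{5}y - \tfrac{27}{4}z + \tfrac{47}{4}.
  leading term x: subtract (-\tfrac{1}{16})·h_1 from -\tfrac{5}{4}x + \tfrac{27}{5}yz - \tfrac{52}{5}y - \tfrac{27}{4}z + \tfrac{47}{4} → \tfrac{27}{5}yz - \tfrac{52}{5}y + 5
  leading term yz: no divisor's leading term divides it; move \tfrac{27}{5}yz to the remainder.
  leading term y: no divisor's leading term divides it; move -\tfrac{52}{5}y to the remainder.
  leading term 1: no divisor's leading term divides it; move 5 to the remainder.
  remainder \tfrac{27}{5}yz - \tfrac{52}{5}y + 5 ≠ 0; add k_3 = \tfrac{27}{5}yz - \tfrac{52}{5}y + 5 to the basis.

S(h_1,k_3): leading monomials are coprime, so the S-polynomial reduces to 0 (Buchberger's first criterion).
S(h_2,k_3): lcm = xyz. S = \tfrac{52}{27}xy + \tfrac{5}{4}xz - \tfrac{25}{27}x + 5yz + \tfrac{27}{4}z^{2} - \tfrac{47}{4}z.
  leading term xy: subtract (\tfrac{13}{135}y)·h_1 from \tfrac{52}{27}xy + \tfrac{5}{4}xz - \tfrac{25}{27}x + 5yz + \tfrac{27}{4}z^{2} - \tfrac{47}{4}z → \tfrac{5}{4}xz - \tfrac{25}{27}x - \tfrac{27}{5}yz + \tfrac{52}{5}y + \tfrac{27}{4}z^{2} - \tfrac{47}{4}z
  leading term xz: subtract (\tfrac{1}{16}z)·h_1 from \tfrac{5}{4}xz - \tfrac{25}{27}x - \tfrac{27}{5}yz + \tfrac{52}{5}y + \tfrac{27}{4}z^{2} - \tfrac{47}{4}z → -\tfrac{25}{27}x - \tfrac{27}{5}yz + \tfrac{52}{5}y - 5z
  leading term x: subtract (-\tfrac{5}{108})·h_1 from -\tfrac{25}{27}x - \tfrac{27}{5}yz + \tfrac{52}{5}y - 5z → -\tfrac{27}{5}yz + \tfrac{52}{5}y - 5
  leading term yz: subtract (-1)·k_3 from -\tfrac{27}{5}yz + \tfrac{52}{5}y - 5 → 0
  remainder 0.

Every S-polynomial of the final basis reduces to 0, so we have a Gröbner basis.
Inter-reduce: drop elements whose leading term is divisible by another's, tail-reduce, and make monic.
Reduced Gröbner basis: {x + \tfrac{27}{5}z - \tfrac{27}{5}, yz - \tfrac{52}{27}y + \tfrac{25}{27}}.

The two bases agree; hence the ideals are identical.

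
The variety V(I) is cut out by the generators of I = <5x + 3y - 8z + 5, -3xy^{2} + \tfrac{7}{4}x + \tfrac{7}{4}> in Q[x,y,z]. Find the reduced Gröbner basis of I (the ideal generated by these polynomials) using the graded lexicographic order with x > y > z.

f_1 = 5x + 3y - 8z + 5, LT = x.
f_2 = -3xy^{2} + \tfrac{7}{4}x + \tfrac{7}{4}, LT = xy^{2}.

S(f_1,f_2): lcm = xy^{2}. S = \tfrac{3}{5}y^{3} - \tfrac{8}{5}y^{2}z + y^{2} + \tfrac{7}{12}x + \tfrac{7}{12}.
  leading term y^{3}: no divisor's leading term divides it; move \tfrac{3}{5}y^{3} to the remainder.
  leading term y^{2}z: no divisor's leading term divides it; move -\tfrac{8}{5}y^{2}z to the remainder.
  leading term y^{2}: no divisor's leading term divides it; move y^{2} to the remainder.
  leading term x: subtract (\tfrac{7}{60})·f_1 from \tfrac{7}{12}x + \tfrac{7}{12} → -\tfrac{7}{20}y + \tfrac{14}{15}z
  leading term y: no divisor's leading term divides it; move -\tfrac{7}{20}y to the remainder.
  leading term z: no divisor's leading term divides it; move \tfrac{14}{15}z to the remainder.
  remainder \tfrac{3}{5}y^{3} - \tfrac{8}{5}y^{2}z + y^{2} - \tfrac{7}{20}y + \tfrac{14}{15}z ≠ 0; add g_3 = \tfrac{3}{5}y^{3} - \tfrac{8}{5}y^{2}z + y^{2} - \tfrac{7}{20}y + \tfrac{14}{15}z to the basis.

S(f_1,g_3): leading monomials are coprime, so the S-polynomial reduces to 0 (Buchberger's first criterion).
S(f_2,g_3): lcm = xy^{3}. S = \tfrac{8}{3}xy^{2}z - \tfrac{5}{3}xy^{2} - \tfrac{14}{9}xz - \tfrac{7}{12}y.
  leading term xy^{2}z: subtract (\tfrac{8}{15}y^{2}z)·f_1 from \tfrac{8}{3}xy^{2}z - \tfrac{5}{3}xy^{2} - \tfrac{14}{9}xz - \tfrac{7}{12}y → -\tfrac{8}{5}y^{3}z + \tfrac{64}{15}y^{2}z^{2} - \tfrac{5}{3}xy^{2} - \tfrac{8}{3}y^{2}z - \tfrac{14}{9}xz - \tfrac{7}{12}y
  leading term y^{3}z: subtract (-\tfrac{8}{3}z)·g_3 from -\tfrac{8}{5}y^{3}z + \tfrac{64}{15}y^{2}z^{2} - \tfrac{5}{3}xy^{2} - \tfrac{8}{3}y^{2}z - \tfrac{14}{9}xz - \tfrac{7}{12}y → -\tfrac{5}{3}xy^{2} - \tfrac{14}{9}xz - \tfrac{14}{15}yz + \tfrac{112}{45}z^{2} - \tfrac{7}{12}y
  leading term xy^{2}: subtract (-\tfrac{1}{3}y^{2})·f_1 from -\tfrac{5}{3}xy^{2} - \tfrac{14}{9}xz - \tfrac{14}{15}yz + \tfrac{112}{45}z^{2} - \tfrac{7}{12}y → y^{3} - \tfrac{8}{3}y^{2}z - \tfrac{14}{9}xz + \tfrac{5}{3}y^{2} - \tfrac{14}{15}yz + \tfrac{112}{45}z^{2} - \tfrac{7}{12}y
  leading term y^{3}: subtract (\tfrac{5}{3})·g_3 from y^{3} - \tfrac{8}{3}y^{2}z - \tfrac{14}{9}xz + \tfrac{5}{3}y^{2} - \tfrac{14}{15}yz + \tfrac{112}{45}z^{2} - \tfrac{7}{12}y → -\tfrac{14}{9}xz - \tfrac{14}{15}yz + \tfrac{112}{45}z^{2} - \tfrac{14}{9}z
  leading term xz: subtract (-\tfrac{14}{45}z)·f_1 from -\tfrac{14}{9}xz - \tfrac{14}{15}yz + \tfrac{112}{45}z^{2} - \tfrac{14}{9}z → 0
  remainder 0.

Every S-polynomial of the final basis reduces to 0, so we have a Gröbner basis.
Inter-reduce: drop elements whose leading term is divisible by another's, tail-reduce, and make monic.

G = {y^{3} - \tfrac{8}{3}y^{2}z + \tfrac{5}{3}y^{2} - \tfrac{7}{12}y + \tfrac{14}{9}z, x + \tfrac{3}{5}y - \tfrac{8}{5}z + 1}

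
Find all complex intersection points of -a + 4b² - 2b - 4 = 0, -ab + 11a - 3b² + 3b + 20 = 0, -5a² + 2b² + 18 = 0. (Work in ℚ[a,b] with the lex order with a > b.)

Compute a lex Gröbner basis by Buchberger's algorithm.
f_1 = -a + 4b² - 2b - 4, LT = a.
f_2 = -ab + 11a - 3b² + 3b + 20, LT = ab.
f_3 = -5a² + 2b² + 18, LT = a².

S(f_1,f_2): lcm = ab. S = 11a - 4b³ - b² + 7b + 20.
  leading term a: subtract (-11)·f_1 from 11a - 4b³ - b² + 7b + 20 → -4b³ + 43b² - 15b - 24
  leading term b³: no divisor's leading term divides it; move -4b³ to the remainder.
  leading term b²: no divisor's leading term divides it; move 43b² to the remainder.
  leading term b: no divisor's leading term divides it; move -15b to the remainder.
  leading term 1: no divisor's leading term divides it; move -24 to the remainder.
  remainder -4b³ + 43b² - 15b - 24 ≠ 0; add h_4 = -4b³ + 43b² - 15b - 24 to the basis.

S(f_1,f_3): lcm = a². S = -4ab² + 2ab + 4a + ⅖b² + 18/5.
  leading term ab²: subtract (4b²)·f_1 from -4ab² + 2ab + 4a + ⅖b² + 18/5 → 2ab + 4a - 16b⁴ + 8b³ + 82/5b² + 18/5
  leading term ab: subtract (-2b)·f_1 from 2ab + 4a - 16b⁴ + 8b³ + 82/5b² + 18/5 → 4a - 16b⁴ + 16b³ + 62/5b² - 8b + 18/5
  leading term a: subtract (-4)·f_1 from 4a - 16b⁴ + 16b³ + 62/5b² - 8b + 18/5 → -16b⁴ + 16b³ + 142/5b² - 16b - 62/5
  leading term b⁴: subtract (4b)·h_4 from -16b⁴ + 16b³ + 142/5b² - 16b - 62/5 → -156b³ + 442/5b² + 80b - 62/5
  leading term b³: subtract (39)·h_4 from -156b³ + 442/5b² + 80b - 62/5 → -7943/5b² + 665b + 4618/5
  leading term b²: no divisor's leading term divides it; move -7943/5b² to the remainder.
  leading term b: no divisor's leading term divides it; move 665b to the remainder.
  leading term 1: no divisor's leading term divides it; move 4618/5 to the remainder.
  remainder -7943/5b² + 665b + 4618/5 ≠ 0; add h_5 = -7943/5b² + 665b + 4618/5 to the basis.

S(f_2,f_3): lcm = a²b. S = -11a² + 3ab² - 3ab - 20a + ⅖b³ + 18/5b.
  leading term a²: subtract (11a)·f_1 from -11a² + 3ab² - 3ab - 20a + ⅖b³ + 18/5b → -41ab² + 19ab + 24a + ⅖b³ + 18/5b
  leading term ab²: subtract (41b²)·f_1 from -41ab² + 19ab + 24a + ⅖b³ + 18/5b → 19ab + 24a - 164b⁴ + 412/5b³ + 164b² + 18/5b
  leading term ab: subtract (-19b)·f_1 from 19ab + 24a - 164b⁴ + 412/5b³ + 164b² + 18/5b → 24a - 164b⁴ + 792/5b³ + 126b² - 362/5b
  leading term a: subtract (-24)·f_1 from 24a - 164b⁴ + 792/5b³ + 126b² - 362/5b → -164b⁴ + 792/5b³ + 222b² - 602/5b - 96
  leading term b⁴: subtract (41b)·h_4 from -164b⁴ + 792/5b³ + 222b² - 602/5b - 96 → -8023/5b³ + 837b² + 4318/5b - 96
  leading term b³: subtract (8023/20)·h_4 from -8023/5b³ + 837b² + 4318/5b - 96 → -328249/20b² + 137617/20b + 47658/5
  leading term b²: subtract (328249/31772)·h_5 from -328249/20b² + 137617/20b + 47658/5 → 831953/79430b - 831953/79430
  leading term b: no divisor's leading term divides it; move 831953/79430b to the remainder.
  leading term 1: no divisor's leading term divides it; move -831953/79430 to the remainder.
  remainder 831953/79430b - 831953/79430 ≠ 0; add h_6 = 831953/79430b - 831953/79430 to the basis.

S(f_1,h_4): leading monomials are coprime, so the S-polynomial reduces to 0 (Buchberger's first criterion).
S(f_2,h_4): lcm = ab³. S = -¼ab² - 15/4ab - 6a + 3b⁴ - 3b³ - 20b².
  leading term ab²: subtract (¼b²)·f_1 from -¼ab² - 15/4ab - 6a + 3b⁴ - 3b³ - 20b² → -15/4ab - 6a + 2b⁴ - 5/2b³ - 19b²
  leading term ab: subtract (15/4b)·f_1 from -15/4ab - 6a + 2b⁴ - 5/2b³ - 19b² → -6a + 2b⁴ - 35/2b³ - 23/2b² + 15b
  leading term a: subtract (6)·f_1 from -6a + 2b⁴ - 35/2b³ - 23/2b² + 15b → 2b⁴ - 35/2b³ - 71/2b² + 27b + 24
  leading term b⁴: subtract (-½b)·h_4 from 2b⁴ - 35/2b³ - 71/2b² + 27b + 24 → 4b³ - 43b² + 15b + 24
  leading term b³: subtract (-1)·h_4 from 4b³ - 43b² + 15b + 24 → 0
  remainder 0.

S(f_3,h_4): leading monomials are coprime, so the S-polynomial reduces to 0 (Buchberger's first criterion).
S(f_1,h_5): leading monomials are coprime, so the S-polynomial reduces to 0 (Buchberger's first criterion).
S(f_2,h_5): lcm = ab². S = -84048/7943ab + 4618/7943a + 3b³ - 3b² - 20b.
  leading term ab: subtract (84048/7943b)·f_1 from -84048/7943ab + 4618/7943a + 3b³ - 3b² - 20b → 4618/7943a - 312363/7943b³ + 144267/7943b² + 177332/7943b
  leading term a: subtract (-4618/7943)·f_1 from 4618/7943a - 312363/7943b³ + 144267/7943b² + 177332/7943b → -312363/7943b³ + 162739/7943b² + 168096/7943b - 18472/7943
  leading term b³: subtract (312363/31772)·h_4 from -312363/7943b³ + 162739/7943b² + 168096/7943b - 18472/7943 → -12780653/31772b² + 5357829/31772b + 1855706/7943
  leading term b²: subtract (63903265/252364996)·h_5 from -12780653/31772b² + 5357829/31772b + 1855706/7943 → 30782261/126182498b - 30782261/126182498
  leading term b: subtract (185/7943)·h_6 from 30782261/126182498b - 30782261/126182498 → 0
  remainder 0.

S(f_3,h_5): leading monomials are coprime, so the S-polynomial reduces to 0 (Buchberger's first criterion).
S(h_4,h_5): lcm = b³. S = -328249/31772b² + 137617/31772b + 6.
  leading term b²: subtract (1641245/252364996)·h_5 from -328249/31772b² + 137617/31772b + 6 → 831953/126182498b - 831953/126182498
  leading term b: subtract (5/7943)·h_6 from 831953/126182498b - 831953/126182498 → 0
  remainder 0.

S(f_1,h_6): leading monomials are coprime, so the S-polynomial reduces to 0 (Buchberger's first criterion).
S(f_2,h_6): lcm = ab. S = -10a + 3b² - 3b - 20.
  leading term a: subtract (10)·f_1 from -10a + 3b² - 3b - 20 → -37b² + 17b + 20
  leading term b²: subtract (185/7943)·h_5 from -37b² + 17b + 20 → 12006/7943b - 12006/7943
  leading term b: subtract (120060/831953)·h_6 from 12006/7943b - 12006/7943 → 0
  remainder 0.

S(f_3,h_6): leading monomials are coprime, so the S-polynomial reduces to 0 (Buchberger's first criterion).
S(h_4,h_6): lcm = b³. S = -39/4b² + 15/4b + 6.
  leading term b²: subtract (15/2444)·h_5 from -39/4b² + 15/4b + 6 → -405/1222b + 405/1222
  leading term b: subtract (-26325/831953)·h_6 from -405/1222b + 405/1222 → 0
  remainder 0.

S(h_5,h_6): lcm = b². S = 4618/7943b - 4618/7943.
  leading term b: subtract (46180/831953)·h_6 from 4618/7943b - 4618/7943 → 0
  remainder 0.

Every S-polynomial of the final basis reduces to 0, so we have a Gröbner basis.
Inter-reduce: drop elements whose leading term is divisible by another's, tail-reduce, and make monic.
Reduced Gröbner basis: {a + 2, b - 1}.

From the last basis element, b - 1 = 0, so b takes values in {1}. Each choice, substituted upward through the basis, yields the corresponding point(s) of the solution set.
  b = 1: the earlier basis element becomes a + 2 = 0, giving a = -2 — point (-2, 1).

{(-2, 1)}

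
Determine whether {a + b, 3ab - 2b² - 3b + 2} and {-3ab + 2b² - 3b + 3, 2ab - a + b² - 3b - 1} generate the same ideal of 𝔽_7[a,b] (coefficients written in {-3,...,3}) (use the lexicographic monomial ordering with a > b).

Since reduced Gröbner bases are canonical representatives of ideals under a given ordering, it suffices to compute and compare them.
Buchberger on the first generating set:
f_1 = a + b, LT = a.
f_2 = 3ab - 2b² - 3b + 2, LT = ab.

S(f_1,f_2): lcm = ab. S = -3b² + b - 3.
  reduce S modulo (f_1, f_2):
  remainder -3b² + b - 3 ≠ 0; add g_3 = -3b² + b - 3 to the basis.

The other S-polynomials (S(f_1,g_3), S(f_2,g_3)) all reduce to 0 modulo the current basis, so we have a Gröbner basis.
Inter-reduce: drop elements whose leading term is divisible by another's, tail-reduce, and make monic.
Reduced Gröbner basis: {a + b, b² + 2b + 1}.

Buchberger on the second generating set:
h_1 = -3ab + 2b² - 3b + 3, LT = ab.
h_2 = 2ab - a + b² - 3b - 1, LT = ab.

S(h_1,h_2): lcm = ab. S = -3a - b + 3.
  reduce S modulo (h_1, h_2):
  remainder -3a - b + 3 ≠ 0; add k_3 = -3a - b + 3 to the basis.

S(h_1,k_3): lcm = ab. S = -b² + 2b - 1.
  reduce S modulo (h_1, h_2, k_3):
  remainder -b² + 2b - 1 ≠ 0; add k_4 = -b² + 2b - 1 to the basis.

The other S-polynomials (S(h_2,k_3), S(h_1,k_4), S(h_2,k_4), S(k_3,k_4)) all reduce to 0 modulo the current basis, so we have a Gröbner basis.
Inter-reduce: drop elements whose leading term is divisible by another's, tail-reduce, and make monic.
Reduced Gröbner basis: {a - 2b - 1, b² - 2b + 1}.

The bases are distinct; the ideals are different.

No, the ideals differ.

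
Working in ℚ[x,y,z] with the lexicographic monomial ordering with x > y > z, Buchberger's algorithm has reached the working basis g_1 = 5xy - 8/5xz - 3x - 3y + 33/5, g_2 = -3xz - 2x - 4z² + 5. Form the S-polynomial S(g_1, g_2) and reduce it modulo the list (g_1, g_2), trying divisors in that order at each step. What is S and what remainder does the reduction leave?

S(g_1, g_2) = -⅔xy - 8/25xz² - ⅗xz - 4/3yz² - ⅗yz + 5/3y + 33/25z; remainder on division = -4/3yz² - ⅗yz + 19/15y + 32/75z³ + ⅘z² + 59/75z - 3/25.

lcm(LM(g_1), LM(g_2)) = xyz.
S = (lcm/LT(g_1))·g_1 − (lcm/LT(g_2))·g_2 = -⅔xy - 8/25xz² - ⅗xz - 4/3yz² - ⅗yz + 5/3y + 33/25z.
Reduce S modulo (g_1, g_2) in that order:
  leading term xy: subtract (-2/15)·g_1 from -⅔xy - 8/25xz² - ⅗xz - 4/3yz² - ⅗yz + 5/3y + 33/25z → -8/25xz² - 61/75xz - ⅖x - 4/3yz² - ⅗yz + 19/15y + 33/25z + 22/25
  leading term xz²: subtract (8/75z)·g_2 from -8/25xz² - 61/75xz - ⅖x - 4/3yz² - ⅗yz + 19/15y + 33/25z + 22/25 → -⅗xz - ⅖x - 4/3yz² - ⅗yz + 19/15y + 32/75z³ + 59/75z + 22/25
  leading term xz: subtract (⅕)·g_2 from -⅗xz - ⅖x - 4/3yz² - ⅗yz + 19/15y + 32/75z³ + 59/75z + 22/25 → -4/3yz² - ⅗yz + 19/15y + 32/75z³ + ⅘z² + 59/75z - 3/25
  leading term yz²: no divisor's leading term divides it; move -4/3yz² to the remainder.
  leading term yz: no divisor's leading term divides it; move -⅗yz to the remainder.
  leading term y: no divisor's leading term divides it; move 19/15y to the remainder.
  leading term z³: no divisor's leading term divides it; move 32/75z³ to the remainder.
  leading term z²: no divisor's leading term divides it; move ⅘z² to the remainder.
  leading term z: no divisor's leading term divides it; move 59/75z to the remainder.
  leading term 1: no divisor's leading term divides it; move -3/25 to the remainder.
The remainder -4/3yz² - ⅗yz + 19/15y + 32/75z³ + ⅘z² + 59/75z - 3/25 is nonzero, so it would be added as the next basis element.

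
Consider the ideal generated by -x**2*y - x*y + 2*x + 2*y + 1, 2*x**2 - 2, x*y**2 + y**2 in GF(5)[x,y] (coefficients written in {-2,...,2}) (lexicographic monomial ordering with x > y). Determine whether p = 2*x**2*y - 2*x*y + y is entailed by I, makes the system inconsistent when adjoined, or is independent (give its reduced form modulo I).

First compute the reduced Gröbner basis of I by Buchberger's algorithm.
f_1 = -x**2*y - x*y + 2*x + 2*y + 1, LT = x**2*y.
f_2 = 2*x**2 - 2, LT = x**2.
f_3 = x*y**2 + y**2, LT = x*y**2.

S(f_1,f_2): lcm = x**2*y. S = x*y - 2*x - y - 1.
  leading term x*y: no divisor's leading term divides it; move x*y to the remainder.
  leading term x: no divisor's leading term divides it; move -2*x to the remainder.
  leading term y: no divisor's leading term divides it; move -y to the remainder.
  leading term 1: no divisor's leading term divides it; move -1 to the remainder.
  remainder x*y - 2*x - y - 1 ≠ 0; add h_4 = x*y - 2*x - y - 1 to the basis.

S(f_1,f_3): lcm = x**2*y**2. S = -2*x*y - 2*y**2 - y.
  leading term x*y: subtract (-2)·h_4 from -2*x*y - 2*y**2 - y → x - 2*y**2 + 2*y - 2
  leading term x: no divisor's leading term divides it; move x to the remainder.
  leading term y**2: no divisor's leading term divides it; move -2*y**2 to the remainder.
  leading term y: no divisor's leading term divides it; move 2*y to the remainder.
  leading term 1: no divisor's leading term divides it; move -2 to the remainder.
  remainder x - 2*y**2 + 2*y - 2 ≠ 0; add h_5 = x - 2*y**2 + 2*y - 2 to the basis.

S(f_1,h_4): lcm = x**2*y. S = 2*x**2 + 2*x*y - x - 2*y - 1.
  leading term x**2: subtract (1)·f_2 from 2*x**2 + 2*x*y - x - 2*y - 1 → 2*x*y - x - 2*y + 1
  leading term x*y: subtract (2)·h_4 from 2*x*y - x - 2*y + 1 → -2*x - 2
  leading term x: subtract (-2)·h_5 from -2*x - 2 → y**2 - y - 1
  leading term y**2: no divisor's leading term divides it; move y**2 to the remainder.
  leading term y: no divisor's leading term divides it; move -y to the remainder.
  leading term 1: no divisor's leading term divides it; move -1 to the remainder.
  remainder y**2 - y - 1 ≠ 0; add h_6 = y**2 - y - 1 to the basis.

S(f_1,h_5): lcm = x**2*y. S = 2*x*y**3 - 2*x*y**2 - 2*x*y - 2*x - 2*y - 1.
  leading term x*y**3: subtract (2*y)·f_3 from 2*x*y**3 - 2*x*y**2 - 2*x*y - 2*x - 2*y - 1 → -2*x*y**2 - 2*x*y - 2*x - 2*y**3 - 2*y - 1
  leading term x*y**2: subtract (-2)·f_3 from -2*x*y**2 - 2*x*y - 2*x - 2*y**3 - 2*y - 1 → -2*x*y - 2*x - 2*y**3 + 2*y**2 - 2*y - 1
  leading term x*y: subtract (-2)·h_4 from -2*x*y - 2*x - 2*y**3 + 2*y**2 - 2*y - 1 → -x - 2*y**3 + 2*y**2 + y + 2
  leading term x: subtract (-1)·h_5 from -x - 2*y**3 + 2*y**2 + y + 2 → -2*y**3 - 2*y
  leading term y**3: subtract (-2*y)·h_6 from -2*y**3 - 2*y → -2*y**2 + y
  leading term y**2: subtract (-2)·h_6 from -2*y**2 + y → -y - 2
  leading term y: no divisor's leading term divides it; move -y to the remainder.
  leading term 1: no divisor's leading term divides it; move -2 to the remainder.
  remainder -y - 2 ≠ 0; add h_7 = -y - 2 to the basis.

The other S-polynomials (S(f_2,f_3), S(f_2,h_4), S(f_3,h_4), S(f_2,h_5), S(f_3,h_5), S(h_4,h_5), S(f_1,h_6), S(f_2,h_6), S(f_3,h_6), S(h_4,h_6), S(h_5,h_6), S(f_1,h_7), S(f_2,h_7), S(f_3,h_7), S(h_4,h_7), S(h_5,h_7), S(h_6,h_7)) all reduce to 0 modulo the current basis, so we have a Gröbner basis.
Inter-reduce: drop elements whose leading term is divisible by another's, tail-reduce, and make monic.
Reduced Gröbner basis: {x + 1, y + 2}.
Label its elements g_1 = x + 1, g_2 = y + 2.

Reduce p = 2*x**2*y - 2*x*y + y modulo G:
  leading term x**2*y: subtract (2*x*y)·g_1 from 2*x**2*y - 2*x*y + y → x*y + y
  leading term x*y: subtract (y)·g_1 from x*y + y → 0
  normal form = 0.
Since the normal form is 0, p ∈ I.

2*x**2*y - 2*x*y + y lies in I (it reduces to 0).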